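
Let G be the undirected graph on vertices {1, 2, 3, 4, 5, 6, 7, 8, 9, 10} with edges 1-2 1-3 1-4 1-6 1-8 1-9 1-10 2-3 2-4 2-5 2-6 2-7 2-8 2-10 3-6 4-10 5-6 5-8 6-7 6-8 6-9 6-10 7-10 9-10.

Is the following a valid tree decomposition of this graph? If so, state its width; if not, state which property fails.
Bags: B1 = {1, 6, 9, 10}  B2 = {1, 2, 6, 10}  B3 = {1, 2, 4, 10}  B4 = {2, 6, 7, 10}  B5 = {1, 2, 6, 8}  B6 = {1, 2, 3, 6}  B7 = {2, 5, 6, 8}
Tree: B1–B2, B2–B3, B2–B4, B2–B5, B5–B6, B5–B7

Yes; width 3.

Every vertex of G appears in some bag (union = {1, 2, 3, 4, 5, 6, 7, 8, 9, 10}); every edge is covered by a bag; and for each vertex v the set of bags containing v is connected in the bag tree. The decomposition is therefore valid. The largest bag has 4 vertices, so the width is 3.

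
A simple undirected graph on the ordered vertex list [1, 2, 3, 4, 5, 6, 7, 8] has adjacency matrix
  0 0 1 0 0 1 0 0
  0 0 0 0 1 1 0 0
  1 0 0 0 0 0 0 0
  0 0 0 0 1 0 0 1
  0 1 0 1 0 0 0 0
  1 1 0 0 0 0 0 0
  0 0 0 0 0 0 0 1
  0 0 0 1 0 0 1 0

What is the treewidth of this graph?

A width-1 tree decomposition is:
Bags: B1 = {7, 8}  B2 = {4, 8}  B3 = {4, 5}  B4 = {2, 5}  B5 = {2, 6}  B6 = {1, 6}  B7 = {1, 3}
Tree: B1–B2, B2–B3, B3–B4, B4–B5, B5–B6, B6–B7
Every bag has size at most 2, so the width is 2 − 1 = 1 and tw(G) ≤ 1. Since G has at least one edge (e.g. 7–8), it is not an edgeless graph, so tw(G) ≥ 1. Combining the bounds, tw(G) = 1.

1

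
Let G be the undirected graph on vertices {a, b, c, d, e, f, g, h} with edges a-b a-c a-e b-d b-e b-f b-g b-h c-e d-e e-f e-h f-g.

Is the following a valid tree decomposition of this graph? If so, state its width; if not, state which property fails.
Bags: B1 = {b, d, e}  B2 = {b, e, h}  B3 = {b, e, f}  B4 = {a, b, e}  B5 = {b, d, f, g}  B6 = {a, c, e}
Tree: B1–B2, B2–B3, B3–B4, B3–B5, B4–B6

A tree decomposition must satisfy three properties: every vertex lies in some bag; for every edge, both endpoints lie together in some bag; and for every vertex, the bags containing it form a connected subtree. Here bags containing vertex d are not connected in the tree, so the decomposition is invalid.

No — bags containing vertex d are not connected in the tree.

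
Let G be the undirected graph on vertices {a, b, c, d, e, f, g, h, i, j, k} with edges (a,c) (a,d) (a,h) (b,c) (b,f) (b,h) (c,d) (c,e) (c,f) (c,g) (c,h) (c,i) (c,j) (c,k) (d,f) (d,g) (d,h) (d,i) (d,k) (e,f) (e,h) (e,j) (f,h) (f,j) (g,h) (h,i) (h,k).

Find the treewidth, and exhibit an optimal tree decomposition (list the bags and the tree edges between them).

Every bag has size at most 4, so the width is 4 − 1 = 3 and tw(G) ≤ 3. For the lower bound, the 4 vertices {c, e, f, j} are pairwise adjacent, and any tree decomposition puts a clique entirely inside one bag — forcing width ≥ 3. Hence tw(G) = 3 exactly.

Treewidth 3.
One such decomposition:
Bags: B1 = {c, d, h, i}  B2 = {a, c, d, h}  B3 = {c, d, f, h}  B4 = {c, d, h, k}  B5 = {c, e, f, h}  B6 = {b, c, f, h}  B7 = {c, d, g, h}  B8 = {c, e, f, j}
Tree: B1–B2, B1–B3, B3–B4, B3–B5, B5–B6, B2–B7, B5–B8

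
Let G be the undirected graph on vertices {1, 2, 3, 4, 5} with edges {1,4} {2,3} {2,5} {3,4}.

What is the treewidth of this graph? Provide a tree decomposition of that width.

Treewidth 1.
One such decomposition:
Bags: B1 = {2, 5}  B2 = {2, 3}  B3 = {3, 4}  B4 = {1, 4}
Tree: B1–B2, B2–B3, B3–B4

Every bag has size at most 2, so the width is 2 − 1 = 1 and tw(G) ≤ 1. G has an edge, so its treewidth is at least 1. Therefore the treewidth is 1.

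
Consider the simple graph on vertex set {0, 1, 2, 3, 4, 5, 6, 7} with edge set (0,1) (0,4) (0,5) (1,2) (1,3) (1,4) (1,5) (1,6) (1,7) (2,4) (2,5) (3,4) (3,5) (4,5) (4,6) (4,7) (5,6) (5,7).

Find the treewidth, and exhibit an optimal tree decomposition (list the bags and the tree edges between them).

Treewidth 3.
One such decomposition:
Bags: B1 = {1, 3, 4, 5}  B2 = {1, 4, 5, 6}  B3 = {0, 1, 4, 5}  B4 = {1, 4, 5, 7}  B5 = {1, 2, 4, 5}
Tree: B1–B2, B1–B3, B1–B4, B3–B5

Each bag holds 4 vertices, so the decomposition has width 3, which upper-bounds the treewidth. For the lower bound, the 4 vertices {0, 1, 4, 5} are pairwise adjacent, and any tree decomposition puts a clique entirely inside one bag — forcing width ≥ 3. Hence tw(G) = 3 exactly.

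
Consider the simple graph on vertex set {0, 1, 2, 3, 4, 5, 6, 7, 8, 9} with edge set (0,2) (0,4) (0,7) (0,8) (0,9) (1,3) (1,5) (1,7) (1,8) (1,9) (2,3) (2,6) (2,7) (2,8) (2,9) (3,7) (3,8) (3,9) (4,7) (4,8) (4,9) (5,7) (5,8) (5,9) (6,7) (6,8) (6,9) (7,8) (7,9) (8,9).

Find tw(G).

4

A width-4 tree decomposition is:
Bags: B1 = {2, 3, 7, 8, 9}  B2 = {0, 2, 7, 8, 9}  B3 = {2, 6, 7, 8, 9}  B4 = {0, 4, 7, 8, 9}  B5 = {1, 3, 7, 8, 9}  B6 = {1, 5, 7, 8, 9}
Tree: B1–B2, B2–B3, B2–B4, B1–B5, B5–B6
The largest bag has 5 vertices, giving width 4; this decomposition certifies tw(G) ≤ 4. Conversely, {1, 3, 7, 8, 9} is a clique of size 5, and the vertices of any clique must share a bag in every tree decomposition; so some bag has ≥ 5 vertices and tw(G) ≥ 4. Hence tw(G) = 4 exactly.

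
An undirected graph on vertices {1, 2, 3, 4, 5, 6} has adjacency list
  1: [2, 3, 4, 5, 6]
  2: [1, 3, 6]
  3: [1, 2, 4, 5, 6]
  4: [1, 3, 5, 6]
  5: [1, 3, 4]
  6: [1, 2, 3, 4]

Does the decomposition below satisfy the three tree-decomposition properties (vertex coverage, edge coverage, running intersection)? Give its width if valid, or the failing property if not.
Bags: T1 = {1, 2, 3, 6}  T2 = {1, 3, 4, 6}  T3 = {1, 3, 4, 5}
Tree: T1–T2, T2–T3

Yes; width 3.

Vertex coverage: the bags together contain {1, 2, 3, 4, 5, 6}, the full vertex set. Edge coverage: each edge of G has both endpoints in at least one bag. Running intersection: for every vertex, the bags containing it form a connected subtree. All three properties hold, so this is a valid tree decomposition of width max|bag| − 1 = 3, and hence tw(G) ≤ 3.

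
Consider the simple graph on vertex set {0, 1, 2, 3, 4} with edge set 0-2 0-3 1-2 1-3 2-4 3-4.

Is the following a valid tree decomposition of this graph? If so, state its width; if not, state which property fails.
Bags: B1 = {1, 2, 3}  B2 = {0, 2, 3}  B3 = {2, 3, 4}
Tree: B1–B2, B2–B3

Yes; width 2.

Checking the three conditions: (i) the bags cover all of {0, 1, 2, 3, 4}; (ii) for each edge, some bag contains both endpoints; (iii) the bags containing any fixed vertex form a subtree. All hold, so the decomposition is valid with width 3 − 1 = 2.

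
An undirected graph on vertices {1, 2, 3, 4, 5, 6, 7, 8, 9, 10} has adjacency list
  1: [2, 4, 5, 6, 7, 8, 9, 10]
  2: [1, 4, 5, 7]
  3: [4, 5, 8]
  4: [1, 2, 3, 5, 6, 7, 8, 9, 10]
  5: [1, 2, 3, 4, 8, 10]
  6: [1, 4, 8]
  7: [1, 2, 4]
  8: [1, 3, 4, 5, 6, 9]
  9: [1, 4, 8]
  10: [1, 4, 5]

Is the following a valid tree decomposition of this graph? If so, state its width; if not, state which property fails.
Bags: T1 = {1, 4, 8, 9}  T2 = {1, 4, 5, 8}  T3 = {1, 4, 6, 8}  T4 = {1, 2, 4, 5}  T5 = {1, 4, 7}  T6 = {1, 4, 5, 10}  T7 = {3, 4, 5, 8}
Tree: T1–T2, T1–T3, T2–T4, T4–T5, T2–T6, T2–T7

No — edge (2,7) lies in no bag.

A tree decomposition must satisfy three properties: every vertex lies in some bag; for every edge, both endpoints lie together in some bag; and for every vertex, the bags containing it form a connected subtree. Here edge (2,7) lies in no bag, so the decomposition is invalid.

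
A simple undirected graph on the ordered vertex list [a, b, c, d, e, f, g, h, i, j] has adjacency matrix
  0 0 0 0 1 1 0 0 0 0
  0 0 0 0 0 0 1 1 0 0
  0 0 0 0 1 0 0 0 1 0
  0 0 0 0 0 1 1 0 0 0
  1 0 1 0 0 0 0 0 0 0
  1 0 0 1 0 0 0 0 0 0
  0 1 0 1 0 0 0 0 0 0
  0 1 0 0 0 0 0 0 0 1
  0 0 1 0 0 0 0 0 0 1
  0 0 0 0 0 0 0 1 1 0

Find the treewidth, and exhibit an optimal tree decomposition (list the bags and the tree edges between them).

The largest bag has 3 vertices, giving width 2; this decomposition certifies tw(G) ≤ 2. Since f–d–g–b–h–j–i–c–e–a–f is a cycle in G, G is not acyclic. Forests are exactly the graphs of treewidth ≤ 1, so tw(G) ≥ 2. Combining the bounds, tw(G) = 2.

Treewidth 2.
Bags: B1 = {d, f, g}  B2 = {b, f, g}  B3 = {b, f, h}  B4 = {f, h, j}  B5 = {f, i, j}  B6 = {c, f, i}  B7 = {c, e, f}  B8 = {a, e, f}
Tree: B1–B2, B2–B3, B3–B4, B4–B5, B5–B6, B6–B7, B7–B8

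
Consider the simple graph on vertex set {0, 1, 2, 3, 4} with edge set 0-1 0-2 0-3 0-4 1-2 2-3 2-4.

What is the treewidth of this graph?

A width-2 tree decomposition is:
Bags: B1 = {0, 2, 4}  B2 = {0, 1, 2}  B3 = {0, 2, 3}
Tree: B1–B2, B2–B3
The largest bag has 3 vertices, giving width 2; this decomposition certifies tw(G) ≤ 2. On the other hand G contains the 3-clique {0, 1, 2}. A clique must lie in a single bag of any decomposition, so no decomposition can have width below 2. Combining the bounds, tw(G) = 2.

2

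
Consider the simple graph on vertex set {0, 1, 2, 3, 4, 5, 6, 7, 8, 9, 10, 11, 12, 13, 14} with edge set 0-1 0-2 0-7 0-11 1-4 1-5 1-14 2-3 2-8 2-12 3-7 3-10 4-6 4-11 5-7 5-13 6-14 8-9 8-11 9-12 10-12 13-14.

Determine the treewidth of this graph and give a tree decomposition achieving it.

Every bag has size at most 4, so the width is 4 − 1 = 3 and tw(G) ≤ 3. For the lower bound: the 4 vertex sets {9,10,12}, {3}, {2}, {0,7,8,11} are disjoint, each induces a connected subgraph, and every pair is joined by at least one edge of G. Contracting each set to a single vertex therefore yields K_{4} as a minor, and since treewidth is minor-monotone, tw(G) ≥ tw(K_{4}) = 3. The upper and lower bounds meet at 3, so that is the treewidth.

Treewidth 3.
One such decomposition:
Bags: B1 = {3, 9, 10, 12}  B2 = {2, 3, 9, 12}  B3 = {2, 3, 8, 9}  B4 = {2, 3, 7, 8}  B5 = {0, 2, 7, 8}  B6 = {0, 7, 8, 11}  B7 = {0, 5, 7, 11}  B8 = {0, 1, 5, 11}  B9 = {1, 4, 5, 11}  B10 = {1, 4, 5, 13}  B11 = {1, 4, 13, 14}  B12 = {4, 6, 13, 14}
Tree: B1–B2, B2–B3, B3–B4, B4–B5, B5–B6, B6–B7, B7–B8, B8–B9, B9–B10, B10–B11, B11–B12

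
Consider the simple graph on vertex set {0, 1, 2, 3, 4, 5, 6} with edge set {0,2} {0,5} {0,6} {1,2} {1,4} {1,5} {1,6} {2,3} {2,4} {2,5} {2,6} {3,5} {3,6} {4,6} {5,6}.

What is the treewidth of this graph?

A width-3 tree decomposition is:
Bags: B1 = {2, 3, 5, 6}  B2 = {1, 2, 5, 6}  B3 = {0, 2, 5, 6}  B4 = {1, 2, 4, 6}
Tree: B1–B2, B2–B3, B2–B4
Every bag has size at most 4, so the width is 4 − 1 = 3 and tw(G) ≤ 3. On the other hand G contains the 4-clique {1, 2, 4, 6}. A clique must lie in a single bag of any decomposition, so no decomposition can have width below 3. Therefore the treewidth is 3.

3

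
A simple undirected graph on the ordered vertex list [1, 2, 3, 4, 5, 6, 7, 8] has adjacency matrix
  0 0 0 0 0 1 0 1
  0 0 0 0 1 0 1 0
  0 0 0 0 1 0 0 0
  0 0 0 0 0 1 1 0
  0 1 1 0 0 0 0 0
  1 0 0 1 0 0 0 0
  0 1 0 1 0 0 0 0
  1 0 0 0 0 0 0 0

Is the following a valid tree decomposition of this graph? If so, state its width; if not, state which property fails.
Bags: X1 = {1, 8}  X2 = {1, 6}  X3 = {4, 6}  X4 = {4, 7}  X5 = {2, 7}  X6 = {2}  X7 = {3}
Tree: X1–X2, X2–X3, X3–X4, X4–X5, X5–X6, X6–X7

A tree decomposition must satisfy three properties: every vertex lies in some bag; for every edge, both endpoints lie together in some bag; and for every vertex, the bags containing it form a connected subtree. Here vertex 5 appears in no bag, so the decomposition is invalid.

No — vertex 5 appears in no bag.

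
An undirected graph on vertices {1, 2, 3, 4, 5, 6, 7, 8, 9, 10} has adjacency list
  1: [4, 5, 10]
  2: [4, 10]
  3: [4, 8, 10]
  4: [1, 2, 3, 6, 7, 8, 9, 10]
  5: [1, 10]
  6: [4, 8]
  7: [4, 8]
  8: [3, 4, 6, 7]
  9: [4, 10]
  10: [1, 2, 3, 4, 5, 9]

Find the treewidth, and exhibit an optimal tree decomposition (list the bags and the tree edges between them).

The largest bag has 3 vertices, giving width 2; this decomposition certifies tw(G) ≤ 2. On the other hand G contains the 3-clique {3, 4, 8}. A clique must lie in a single bag of any decomposition, so no decomposition can have width below 2. Therefore the treewidth is 2.

Treewidth 2.
One such decomposition:
Bags: B1 = {3, 4, 8}  B2 = {4, 7, 8}  B3 = {4, 6, 8}  B4 = {3, 4, 10}  B5 = {1, 4, 10}  B6 = {1, 5, 10}  B7 = {2, 4, 10}  B8 = {4, 9, 10}
Tree: B1–B2, B1–B3, B1–B4, B4–B5, B5–B6, B5–B7, B5–B8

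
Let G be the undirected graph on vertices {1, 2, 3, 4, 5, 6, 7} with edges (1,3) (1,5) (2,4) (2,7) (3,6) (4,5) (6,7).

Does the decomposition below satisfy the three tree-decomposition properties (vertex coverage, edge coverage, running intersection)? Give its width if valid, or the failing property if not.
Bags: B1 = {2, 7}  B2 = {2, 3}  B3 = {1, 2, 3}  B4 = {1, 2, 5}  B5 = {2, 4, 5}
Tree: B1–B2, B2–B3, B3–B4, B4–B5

A tree decomposition must satisfy three properties: every vertex lies in some bag; for every edge, both endpoints lie together in some bag; and for every vertex, the bags containing it form a connected subtree. Here vertex 6 appears in no bag, so the decomposition is invalid.

No — vertex 6 appears in no bag.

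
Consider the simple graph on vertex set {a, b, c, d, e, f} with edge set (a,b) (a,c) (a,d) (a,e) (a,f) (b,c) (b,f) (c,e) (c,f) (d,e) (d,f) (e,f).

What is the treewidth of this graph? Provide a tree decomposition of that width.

Every bag has size at most 4, so the width is 4 − 1 = 3 and tw(G) ≤ 3. Conversely, {a, d, e, f} is a clique of size 4, and the vertices of any clique must share a bag in every tree decomposition; so some bag has ≥ 4 vertices and tw(G) ≥ 3. Therefore the treewidth is 3.

Treewidth 3.
One optimal decomposition is:
Bags: B1 = {a, c, e, f}  B2 = {a, b, c, f}  B3 = {a, d, e, f}
Tree: B1–B2, B1–B3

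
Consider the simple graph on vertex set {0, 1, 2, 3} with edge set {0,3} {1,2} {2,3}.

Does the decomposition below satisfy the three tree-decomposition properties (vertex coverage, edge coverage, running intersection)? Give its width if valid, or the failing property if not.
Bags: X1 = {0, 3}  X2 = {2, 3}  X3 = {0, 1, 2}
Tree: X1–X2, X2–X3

A tree decomposition must satisfy three properties: every vertex lies in some bag; for every edge, both endpoints lie together in some bag; and for every vertex, the bags containing it form a connected subtree. Here bags containing vertex 0 are not connected in the tree, so the decomposition is invalid.

No — bags containing vertex 0 are not connected in the tree.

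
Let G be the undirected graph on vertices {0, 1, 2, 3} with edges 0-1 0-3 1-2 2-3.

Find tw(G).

2

A width-2 tree decomposition is:
Bags: B1 = {0, 1, 2}  B2 = {0, 2, 3}
Tree: B1–B2
The largest bag has 3 vertices, giving width 2; this decomposition certifies tw(G) ≤ 2. The edges 0–1–2–3–0 form a cycle, so G is not a tree and its treewidth is at least 2. Combining the bounds, tw(G) = 2.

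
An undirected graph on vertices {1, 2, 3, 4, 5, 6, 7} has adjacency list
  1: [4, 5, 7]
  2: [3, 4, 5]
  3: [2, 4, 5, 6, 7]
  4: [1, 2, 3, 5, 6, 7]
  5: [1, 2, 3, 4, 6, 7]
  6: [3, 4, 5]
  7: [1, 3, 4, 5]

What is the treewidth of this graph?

A width-3 tree decomposition is:
Bags: B1 = {1, 4, 5, 7}  B2 = {3, 4, 5, 7}  B3 = {2, 3, 4, 5}  B4 = {3, 4, 5, 6}
Tree: B1–B2, B2–B3, B2–B4
The largest bag has 4 vertices, giving width 3; this decomposition certifies tw(G) ≤ 3. Conversely, {1, 4, 5, 7} is a clique of size 4, and the vertices of any clique must share a bag in every tree decomposition; so some bag has ≥ 4 vertices and tw(G) ≥ 3. Hence tw(G) = 3 exactly.

3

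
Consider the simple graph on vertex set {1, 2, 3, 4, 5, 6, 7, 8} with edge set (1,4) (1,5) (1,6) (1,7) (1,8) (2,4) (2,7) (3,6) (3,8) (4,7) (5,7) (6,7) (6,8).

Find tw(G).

A width-2 tree decomposition is:
Bags: B1 = {1, 4, 7}  B2 = {2, 4, 7}  B3 = {1, 5, 7}  B4 = {1, 6, 7}  B5 = {1, 6, 8}  B6 = {3, 6, 8}
Tree: B1–B2, B1–B3, B3–B4, B4–B5, B5–B6
The largest bag has 3 vertices, giving width 2; this decomposition certifies tw(G) ≤ 2. On the other hand G contains the 3-clique {1, 6, 8}. A clique must lie in a single bag of any decomposition, so no decomposition can have width below 2. The upper and lower bounds meet at 2, so that is the treewidth.

2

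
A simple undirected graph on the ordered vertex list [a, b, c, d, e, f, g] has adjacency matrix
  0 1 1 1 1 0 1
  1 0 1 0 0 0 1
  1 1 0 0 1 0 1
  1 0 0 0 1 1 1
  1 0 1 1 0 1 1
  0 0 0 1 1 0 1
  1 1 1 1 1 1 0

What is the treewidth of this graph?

A width-3 tree decomposition is:
Bags: B1 = {a, c, e, g}  B2 = {a, b, c, g}  B3 = {a, d, e, g}  B4 = {d, e, f, g}
Tree: B1–B2, B1–B3, B3–B4
Every bag has size at most 4, so the width is 4 − 1 = 3 and tw(G) ≤ 3. For the lower bound, the 4 vertices {a, d, e, g} are pairwise adjacent, and any tree decomposition puts a clique entirely inside one bag — forcing width ≥ 3. Combining the bounds, tw(G) = 3.

3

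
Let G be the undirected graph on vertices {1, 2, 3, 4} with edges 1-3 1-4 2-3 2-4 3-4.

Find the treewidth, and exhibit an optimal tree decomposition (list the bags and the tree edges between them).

Each bag holds 3 vertices, so the decomposition has width 2, which upper-bounds the treewidth. For the lower bound, the 3 vertices {1, 3, 4} are pairwise adjacent, and any tree decomposition puts a clique entirely inside one bag — forcing width ≥ 2. Hence tw(G) = 2 exactly.

Treewidth 2.
One optimal decomposition is:
Bags: B1 = {1, 3, 4}  B2 = {2, 3, 4}
Tree: B1–B2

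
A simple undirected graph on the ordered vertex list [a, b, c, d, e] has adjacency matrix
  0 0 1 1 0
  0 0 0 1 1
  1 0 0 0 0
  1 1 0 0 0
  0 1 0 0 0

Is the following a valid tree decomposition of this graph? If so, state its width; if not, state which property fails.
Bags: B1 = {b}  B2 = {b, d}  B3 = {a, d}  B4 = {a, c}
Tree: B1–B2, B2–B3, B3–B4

A tree decomposition must satisfy three properties: every vertex lies in some bag; for every edge, both endpoints lie together in some bag; and for every vertex, the bags containing it form a connected subtree. Here vertex e appears in no bag, so the decomposition is invalid.

No — vertex e appears in no bag.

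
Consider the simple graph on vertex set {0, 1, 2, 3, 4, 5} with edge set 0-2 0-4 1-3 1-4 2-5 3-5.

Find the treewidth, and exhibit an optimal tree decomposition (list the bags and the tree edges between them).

Treewidth 2.
Bags: B1 = {0, 2, 5}  B2 = {0, 4, 5}  B3 = {1, 4, 5}  B4 = {1, 3, 5}
Tree: B1–B2, B2–B3, B3–B4

Every bag has size at most 3, so the width is 3 − 1 = 2 and tw(G) ≤ 2. Since 5–2–0–4–1–3–5 is a cycle in G, G is not acyclic. Forests are exactly the graphs of treewidth ≤ 1, so tw(G) ≥ 2. Therefore the treewidth is 2.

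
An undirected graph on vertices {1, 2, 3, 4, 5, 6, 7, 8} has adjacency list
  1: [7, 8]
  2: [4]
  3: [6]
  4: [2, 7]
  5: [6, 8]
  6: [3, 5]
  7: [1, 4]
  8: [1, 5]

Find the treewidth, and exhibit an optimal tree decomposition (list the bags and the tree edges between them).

Treewidth 1.
One such decomposition:
Bags: B1 = {2, 4}  B2 = {4, 7}  B3 = {1, 7}  B4 = {1, 8}  B5 = {5, 8}  B6 = {5, 6}  B7 = {3, 6}
Tree: B1–B2, B2–B3, B3–B4, B4–B5, B5–B6, B6–B7

Each bag holds 2 vertices, so the decomposition has width 1, which upper-bounds the treewidth. Since G has at least one edge (e.g. 2–4), it is not an edgeless graph, so tw(G) ≥ 1. The upper and lower bounds meet at 1, so that is the treewidth.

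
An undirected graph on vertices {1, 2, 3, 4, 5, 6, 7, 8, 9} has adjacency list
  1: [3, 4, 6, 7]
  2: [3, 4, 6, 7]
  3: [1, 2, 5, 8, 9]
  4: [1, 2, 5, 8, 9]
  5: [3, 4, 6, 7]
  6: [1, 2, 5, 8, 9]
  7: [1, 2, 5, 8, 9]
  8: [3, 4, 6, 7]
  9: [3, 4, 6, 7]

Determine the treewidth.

4

A width-4 tree decomposition is:
Bags: B1 = {1, 3, 4, 6, 7}  B2 = {3, 4, 5, 6, 7}  B3 = {2, 3, 4, 6, 7}  B4 = {3, 4, 6, 7, 8}  B5 = {3, 4, 6, 7, 9}
Tree: B1–B2, B2–B3, B3–B4, B4–B5
The largest bag has 5 vertices, giving width 4; this decomposition certifies tw(G) ≤ 4. For the lower bound: the 5 vertex sets {1,4}, {5,6}, {2,3}, {7}, {8} are disjoint, each induces a connected subgraph, and every pair is joined by at least one edge of G. Contracting each set to a single vertex therefore yields K_{5} as a minor, and since treewidth is minor-monotone, tw(G) ≥ tw(K_{5}) = 4. Therefore the treewidth is 4.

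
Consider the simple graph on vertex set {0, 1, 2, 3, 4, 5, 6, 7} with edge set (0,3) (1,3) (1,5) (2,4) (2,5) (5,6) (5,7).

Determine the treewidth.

A width-1 tree decomposition is:
Bags: B1 = {2, 5}  B2 = {1, 5}  B3 = {1, 3}  B4 = {2, 4}  B5 = {0, 3}  B6 = {5, 6}  B7 = {5, 7}
Tree: B1–B2, B2–B3, B1–B4, B3–B5, B1–B6, B1–B7
Each bag holds 2 vertices, so the decomposition has width 1, which upper-bounds the treewidth. G has an edge, so its treewidth is at least 1. Therefore the treewidth is 1.

1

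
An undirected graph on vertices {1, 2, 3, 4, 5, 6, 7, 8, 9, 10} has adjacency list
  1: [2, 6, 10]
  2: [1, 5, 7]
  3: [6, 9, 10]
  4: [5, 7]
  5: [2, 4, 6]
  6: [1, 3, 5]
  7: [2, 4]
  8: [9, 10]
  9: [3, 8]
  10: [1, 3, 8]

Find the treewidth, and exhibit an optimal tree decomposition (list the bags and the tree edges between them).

Every bag has size at most 3, so the width is 3 − 1 = 2 and tw(G) ≤ 2. For the lower bound, G contains the cycle 8–9–3–10–8, so G is not a forest; only forests have treewidth ≤ 1, hence tw(G) ≥ 2. Hence tw(G) = 2 exactly.

Treewidth 2.
Bags: B1 = {8, 9, 10}  B2 = {3, 9, 10}  B3 = {1, 3, 10}  B4 = {1, 3, 6}  B5 = {1, 2, 6}  B6 = {2, 5, 6}  B7 = {2, 5, 7}  B8 = {4, 5, 7}
Tree: B1–B2, B2–B3, B3–B4, B4–B5, B5–B6, B6–B7, B7–B8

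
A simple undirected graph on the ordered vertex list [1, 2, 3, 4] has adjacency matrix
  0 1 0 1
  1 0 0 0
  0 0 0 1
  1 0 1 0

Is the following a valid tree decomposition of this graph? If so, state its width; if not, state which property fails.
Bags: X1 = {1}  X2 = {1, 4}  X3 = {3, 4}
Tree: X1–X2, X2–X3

A tree decomposition must satisfy three properties: every vertex lies in some bag; for every edge, both endpoints lie together in some bag; and for every vertex, the bags containing it form a connected subtree. Here vertex 2 appears in no bag, so the decomposition is invalid.

No — vertex 2 appears in no bag.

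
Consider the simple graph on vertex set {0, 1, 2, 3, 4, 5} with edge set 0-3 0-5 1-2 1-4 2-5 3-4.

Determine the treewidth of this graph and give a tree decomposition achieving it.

Treewidth 2.
Bags: B1 = {1, 2, 5}  B2 = {1, 4, 5}  B3 = {3, 4, 5}  B4 = {0, 3, 5}
Tree: B1–B2, B2–B3, B3–B4

The largest bag has 3 vertices, giving width 2; this decomposition certifies tw(G) ≤ 2. The edges 5–2–1–4–3–0–5 form a cycle, so G is not a tree and its treewidth is at least 2. The upper and lower bounds meet at 2, so that is the treewidth.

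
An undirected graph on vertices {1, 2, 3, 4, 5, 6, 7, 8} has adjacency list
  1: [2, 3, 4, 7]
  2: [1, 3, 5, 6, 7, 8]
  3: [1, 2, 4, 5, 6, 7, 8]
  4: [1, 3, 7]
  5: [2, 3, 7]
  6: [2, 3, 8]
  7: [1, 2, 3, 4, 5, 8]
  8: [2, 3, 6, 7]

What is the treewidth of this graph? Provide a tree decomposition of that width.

Treewidth 3.
One such decomposition:
Bags: B1 = {2, 3, 6, 8}  B2 = {2, 3, 7, 8}  B3 = {1, 2, 3, 7}  B4 = {1, 3, 4, 7}  B5 = {2, 3, 5, 7}
Tree: B1–B2, B2–B3, B3–B4, B2–B5

The largest bag has 4 vertices, giving width 3; this decomposition certifies tw(G) ≤ 3. On the other hand G contains the 4-clique {2, 3, 6, 8}. A clique must lie in a single bag of any decomposition, so no decomposition can have width below 3. The upper and lower bounds meet at 3, so that is the treewidth.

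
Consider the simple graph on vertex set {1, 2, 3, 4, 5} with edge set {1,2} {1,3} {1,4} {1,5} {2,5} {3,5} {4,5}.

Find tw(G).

2

A width-2 tree decomposition is:
Bags: B1 = {1, 3, 5}  B2 = {1, 2, 5}  B3 = {1, 4, 5}
Tree: B1–B2, B1–B3
Every bag has size at most 3, so the width is 3 − 1 = 2 and tw(G) ≤ 2. On the other hand G contains the 3-clique {1, 2, 5}. A clique must lie in a single bag of any decomposition, so no decomposition can have width below 2. Combining the bounds, tw(G) = 2.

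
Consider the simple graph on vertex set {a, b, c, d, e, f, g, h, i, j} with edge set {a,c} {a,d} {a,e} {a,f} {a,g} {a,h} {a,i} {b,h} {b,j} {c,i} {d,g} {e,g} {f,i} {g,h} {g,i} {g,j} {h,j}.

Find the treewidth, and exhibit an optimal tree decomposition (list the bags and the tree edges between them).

Treewidth 2.
One optimal decomposition is:
Bags: B1 = {a, g, i}  B2 = {a, g, h}  B3 = {g, h, j}  B4 = {a, d, g}  B5 = {a, e, g}  B6 = {a, c, i}  B7 = {a, f, i}  B8 = {b, h, j}
Tree: B1–B2, B2–B3, B1–B4, B1–B5, B1–B6, B6–B7, B3–B8

Every bag has size at most 3, so the width is 3 − 1 = 2 and tw(G) ≤ 2. Conversely, {g, h, j} is a clique of size 3, and the vertices of any clique must share a bag in every tree decomposition; so some bag has ≥ 3 vertices and tw(G) ≥ 2. Hence tw(G) = 2 exactly.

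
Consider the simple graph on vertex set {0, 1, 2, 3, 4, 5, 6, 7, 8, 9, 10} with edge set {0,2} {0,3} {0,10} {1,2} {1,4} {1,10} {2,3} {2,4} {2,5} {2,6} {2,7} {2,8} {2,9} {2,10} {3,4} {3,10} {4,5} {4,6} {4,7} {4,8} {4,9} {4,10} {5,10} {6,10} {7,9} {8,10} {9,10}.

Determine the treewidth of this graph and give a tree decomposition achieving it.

Treewidth 3.
Bags: B1 = {2, 4, 5, 10}  B2 = {2, 4, 6, 10}  B3 = {2, 4, 9, 10}  B4 = {2, 3, 4, 10}  B5 = {0, 2, 3, 10}  B6 = {2, 4, 8, 10}  B7 = {2, 4, 7, 9}  B8 = {1, 2, 4, 10}
Tree: B1–B2, B1–B3, B3–B4, B4–B5, B3–B6, B3–B7, B3–B8

Every bag has size at most 4, so the width is 4 − 1 = 3 and tw(G) ≤ 3. On the other hand G contains the 4-clique {0, 2, 3, 10}. A clique must lie in a single bag of any decomposition, so no decomposition can have width below 3. Hence tw(G) = 3 exactly.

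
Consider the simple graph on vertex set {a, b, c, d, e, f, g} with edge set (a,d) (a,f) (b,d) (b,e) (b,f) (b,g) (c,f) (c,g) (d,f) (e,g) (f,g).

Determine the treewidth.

2

A width-2 tree decomposition is:
Bags: B1 = {b, e, g}  B2 = {b, f, g}  B3 = {b, d, f}  B4 = {a, d, f}  B5 = {c, f, g}
Tree: B1–B2, B2–B3, B3–B4, B2–B5
Each bag holds 3 vertices, so the decomposition has width 2, which upper-bounds the treewidth. Conversely, {b, e, g} is a clique of size 3, and the vertices of any clique must share a bag in every tree decomposition; so some bag has ≥ 3 vertices and tw(G) ≥ 2. Combining the bounds, tw(G) = 2.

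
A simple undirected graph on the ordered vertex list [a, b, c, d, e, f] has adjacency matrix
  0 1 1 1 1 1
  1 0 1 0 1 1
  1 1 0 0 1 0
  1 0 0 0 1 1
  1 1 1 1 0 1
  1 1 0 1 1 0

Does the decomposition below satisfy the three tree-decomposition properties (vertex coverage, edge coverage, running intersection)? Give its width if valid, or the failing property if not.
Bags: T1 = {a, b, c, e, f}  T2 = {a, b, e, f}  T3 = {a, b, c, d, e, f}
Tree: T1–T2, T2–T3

No — bags containing vertex c are not connected in the tree.

A tree decomposition must satisfy three properties: every vertex lies in some bag; for every edge, both endpoints lie together in some bag; and for every vertex, the bags containing it form a connected subtree. Here bags containing vertex c are not connected in the tree, so the decomposition is invalid.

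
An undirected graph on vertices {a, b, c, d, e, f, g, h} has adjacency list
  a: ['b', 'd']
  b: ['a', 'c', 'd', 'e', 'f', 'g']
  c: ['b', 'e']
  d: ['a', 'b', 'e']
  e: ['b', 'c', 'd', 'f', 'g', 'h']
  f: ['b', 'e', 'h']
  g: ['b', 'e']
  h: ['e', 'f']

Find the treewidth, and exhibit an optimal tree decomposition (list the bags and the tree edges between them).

Treewidth 2.
One optimal decomposition is:
Bags: B1 = {b, d, e}  B2 = {a, b, d}  B3 = {b, e, g}  B4 = {b, e, f}  B5 = {b, c, e}  B6 = {e, f, h}
Tree: B1–B2, B1–B3, B1–B4, B1–B5, B4–B6

Each bag holds 3 vertices, so the decomposition has width 2, which upper-bounds the treewidth. On the other hand G contains the 3-clique {e, f, h}. A clique must lie in a single bag of any decomposition, so no decomposition can have width below 2. Hence tw(G) = 2 exactly.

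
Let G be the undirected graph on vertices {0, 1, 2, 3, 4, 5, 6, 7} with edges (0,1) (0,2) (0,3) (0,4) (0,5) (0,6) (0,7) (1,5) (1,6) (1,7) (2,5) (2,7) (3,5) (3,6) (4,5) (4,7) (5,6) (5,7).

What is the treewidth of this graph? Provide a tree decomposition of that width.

Each bag holds 4 vertices, so the decomposition has width 3, which upper-bounds the treewidth. On the other hand G contains the 4-clique {0, 3, 5, 6}. A clique must lie in a single bag of any decomposition, so no decomposition can have width below 3. Therefore the treewidth is 3.

Treewidth 3.
One optimal decomposition is:
Bags: B1 = {0, 1, 5, 7}  B2 = {0, 2, 5, 7}  B3 = {0, 1, 5, 6}  B4 = {0, 3, 5, 6}  B5 = {0, 4, 5, 7}
Tree: B1–B2, B1–B3, B3–B4, B1–B5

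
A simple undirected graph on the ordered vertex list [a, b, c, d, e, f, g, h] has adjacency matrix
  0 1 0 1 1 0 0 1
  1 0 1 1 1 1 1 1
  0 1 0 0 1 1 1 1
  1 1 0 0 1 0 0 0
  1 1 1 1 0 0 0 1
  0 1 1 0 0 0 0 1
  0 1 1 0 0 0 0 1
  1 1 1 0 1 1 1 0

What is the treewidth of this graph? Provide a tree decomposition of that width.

Treewidth 3.
One optimal decomposition is:
Bags: B1 = {b, c, e, h}  B2 = {a, b, e, h}  B3 = {b, c, f, h}  B4 = {a, b, d, e}  B5 = {b, c, g, h}
Tree: B1–B2, B1–B3, B2–B4, B3–B5

Every bag has size at most 4, so the width is 4 − 1 = 3 and tw(G) ≤ 3. For the lower bound, the 4 vertices {a, b, d, e} are pairwise adjacent, and any tree decomposition puts a clique entirely inside one bag — forcing width ≥ 3. Combining the bounds, tw(G) = 3.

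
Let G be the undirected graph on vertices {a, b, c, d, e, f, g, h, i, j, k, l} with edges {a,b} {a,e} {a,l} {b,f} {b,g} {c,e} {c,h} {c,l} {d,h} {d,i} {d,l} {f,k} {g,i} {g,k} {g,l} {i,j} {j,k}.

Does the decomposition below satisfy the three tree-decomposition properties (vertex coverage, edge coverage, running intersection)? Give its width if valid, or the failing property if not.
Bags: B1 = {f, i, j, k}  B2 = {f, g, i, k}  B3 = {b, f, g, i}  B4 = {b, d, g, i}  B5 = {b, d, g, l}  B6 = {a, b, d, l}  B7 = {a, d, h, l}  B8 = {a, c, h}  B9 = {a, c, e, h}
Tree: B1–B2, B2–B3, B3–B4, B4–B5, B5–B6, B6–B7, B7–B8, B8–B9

A tree decomposition must satisfy three properties: every vertex lies in some bag; for every edge, both endpoints lie together in some bag; and for every vertex, the bags containing it form a connected subtree. Here edge (l,c) lies in no bag, so the decomposition is invalid.

No — edge (l,c) lies in no bag.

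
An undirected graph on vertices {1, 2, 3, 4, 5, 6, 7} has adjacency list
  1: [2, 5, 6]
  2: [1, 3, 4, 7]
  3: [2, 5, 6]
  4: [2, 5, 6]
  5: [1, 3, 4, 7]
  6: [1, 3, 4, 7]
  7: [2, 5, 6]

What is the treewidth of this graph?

3

A width-3 tree decomposition is:
Bags: B1 = {1, 2, 5, 6}  B2 = {2, 3, 5, 6}  B3 = {2, 5, 6, 7}  B4 = {2, 4, 5, 6}
Tree: B1–B2, B2–B3, B3–B4
Each bag holds 4 vertices, so the decomposition has width 3, which upper-bounds the treewidth. For the lower bound: the 4 vertex sets {1,6}, {3,5}, {2}, {7} are disjoint, each induces a connected subgraph, and every pair is joined by at least one edge of G. Contracting each set to a single vertex therefore yields K_{4} as a minor, and since treewidth is minor-monotone, tw(G) ≥ tw(K_{4}) = 3. Therefore the treewidth is 3.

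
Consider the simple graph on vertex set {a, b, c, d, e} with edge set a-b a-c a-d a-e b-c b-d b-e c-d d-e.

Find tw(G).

A width-3 tree decomposition is:
Bags: B1 = {a, b, d, e}  B2 = {a, b, c, d}
Tree: B1–B2
Each bag holds 4 vertices, so the decomposition has width 3, which upper-bounds the treewidth. For the lower bound, the 4 vertices {a, b, d, e} are pairwise adjacent, and any tree decomposition puts a clique entirely inside one bag — forcing width ≥ 3. The upper and lower bounds meet at 3, so that is the treewidth.

3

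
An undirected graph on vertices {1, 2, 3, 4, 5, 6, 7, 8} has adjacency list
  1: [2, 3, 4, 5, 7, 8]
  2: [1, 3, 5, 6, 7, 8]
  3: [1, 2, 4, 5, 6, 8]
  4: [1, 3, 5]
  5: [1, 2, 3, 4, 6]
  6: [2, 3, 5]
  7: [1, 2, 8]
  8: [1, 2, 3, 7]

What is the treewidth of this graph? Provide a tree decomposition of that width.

The largest bag has 4 vertices, giving width 3; this decomposition certifies tw(G) ≤ 3. Conversely, {1, 2, 3, 8} is a clique of size 4, and the vertices of any clique must share a bag in every tree decomposition; so some bag has ≥ 4 vertices and tw(G) ≥ 3. Hence tw(G) = 3 exactly.

Treewidth 3.
One optimal decomposition is:
Bags: B1 = {1, 2, 7, 8}  B2 = {1, 2, 3, 8}  B3 = {1, 2, 3, 5}  B4 = {2, 3, 5, 6}  B5 = {1, 3, 4, 5}
Tree: B1–B2, B2–B3, B3–B4, B3–B5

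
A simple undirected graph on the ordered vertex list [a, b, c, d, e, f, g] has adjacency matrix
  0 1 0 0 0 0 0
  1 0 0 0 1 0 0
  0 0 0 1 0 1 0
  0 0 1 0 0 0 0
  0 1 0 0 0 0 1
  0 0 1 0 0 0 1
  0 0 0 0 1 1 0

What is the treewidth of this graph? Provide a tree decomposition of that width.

Treewidth 1.
One optimal decomposition is:
Bags: B1 = {a, b}  B2 = {b, e}  B3 = {e, g}  B4 = {f, g}  B5 = {c, f}  B6 = {c, d}
Tree: B1–B2, B2–B3, B3–B4, B4–B5, B5–B6

Each bag holds 2 vertices, so the decomposition has width 1, which upper-bounds the treewidth. G has an edge, so its treewidth is at least 1. The upper and lower bounds meet at 1, so that is the treewidth.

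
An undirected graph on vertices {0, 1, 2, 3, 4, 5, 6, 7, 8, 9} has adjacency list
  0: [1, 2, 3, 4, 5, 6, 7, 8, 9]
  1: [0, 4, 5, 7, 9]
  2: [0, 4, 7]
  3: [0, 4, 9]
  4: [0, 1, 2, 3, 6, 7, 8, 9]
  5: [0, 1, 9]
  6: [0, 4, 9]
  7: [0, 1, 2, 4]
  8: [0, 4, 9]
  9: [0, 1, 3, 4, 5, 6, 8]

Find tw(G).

3

A width-3 tree decomposition is:
Bags: B1 = {0, 1, 5, 9}  B2 = {0, 1, 4, 9}  B3 = {0, 1, 4, 7}  B4 = {0, 4, 8, 9}  B5 = {0, 2, 4, 7}  B6 = {0, 3, 4, 9}  B7 = {0, 4, 6, 9}
Tree: B1–B2, B2–B3, B2–B4, B3–B5, B4–B6, B2–B7
Each bag holds 4 vertices, so the decomposition has width 3, which upper-bounds the treewidth. For the lower bound, the 4 vertices {0, 4, 8, 9} are pairwise adjacent, and any tree decomposition puts a clique entirely inside one bag — forcing width ≥ 3. Combining the bounds, tw(G) = 3.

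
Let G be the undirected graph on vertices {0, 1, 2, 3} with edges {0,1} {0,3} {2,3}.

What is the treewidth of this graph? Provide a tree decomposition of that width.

The largest bag has 2 vertices, giving width 1; this decomposition certifies tw(G) ≤ 1. Since G has at least one edge (e.g. 2–3), it is not an edgeless graph, so tw(G) ≥ 1. Therefore the treewidth is 1.

Treewidth 1.
Bags: B1 = {2, 3}  B2 = {0, 3}  B3 = {0, 1}
Tree: B1–B2, B2–B3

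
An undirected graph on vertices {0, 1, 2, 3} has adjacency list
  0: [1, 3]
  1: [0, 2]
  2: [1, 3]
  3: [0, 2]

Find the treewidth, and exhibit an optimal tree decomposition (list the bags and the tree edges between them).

The largest bag has 3 vertices, giving width 2; this decomposition certifies tw(G) ≤ 2. For the lower bound, G contains the cycle 3–2–1–0–3, so G is not a forest; only forests have treewidth ≤ 1, hence tw(G) ≥ 2. Therefore the treewidth is 2.

Treewidth 2.
Bags: B1 = {1, 2, 3}  B2 = {0, 1, 3}
Tree: B1–B2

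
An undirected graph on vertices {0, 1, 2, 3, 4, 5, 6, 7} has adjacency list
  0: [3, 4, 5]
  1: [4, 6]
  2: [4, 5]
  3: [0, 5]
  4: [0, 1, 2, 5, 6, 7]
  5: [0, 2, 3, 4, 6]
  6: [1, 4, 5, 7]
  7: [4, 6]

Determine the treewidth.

A width-2 tree decomposition is:
Bags: B1 = {1, 4, 6}  B2 = {4, 6, 7}  B3 = {4, 5, 6}  B4 = {0, 4, 5}  B5 = {0, 3, 5}  B6 = {2, 4, 5}
Tree: B1–B2, B1–B3, B3–B4, B4–B5, B4–B6
Every bag has size at most 3, so the width is 3 − 1 = 2 and tw(G) ≤ 2. For the lower bound, the 3 vertices {0, 3, 5} are pairwise adjacent, and any tree decomposition puts a clique entirely inside one bag — forcing width ≥ 2. The upper and lower bounds meet at 2, so that is the treewidth.

2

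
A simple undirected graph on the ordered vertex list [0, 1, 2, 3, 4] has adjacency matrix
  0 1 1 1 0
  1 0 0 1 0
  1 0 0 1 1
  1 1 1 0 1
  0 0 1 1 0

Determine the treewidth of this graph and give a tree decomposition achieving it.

The largest bag has 3 vertices, giving width 2; this decomposition certifies tw(G) ≤ 2. Conversely, {0, 1, 3} is a clique of size 3, and the vertices of any clique must share a bag in every tree decomposition; so some bag has ≥ 3 vertices and tw(G) ≥ 2. Therefore the treewidth is 2.

Treewidth 2.
One optimal decomposition is:
Bags: B1 = {0, 2, 3}  B2 = {0, 1, 3}  B3 = {2, 3, 4}
Tree: B1–B2, B1–B3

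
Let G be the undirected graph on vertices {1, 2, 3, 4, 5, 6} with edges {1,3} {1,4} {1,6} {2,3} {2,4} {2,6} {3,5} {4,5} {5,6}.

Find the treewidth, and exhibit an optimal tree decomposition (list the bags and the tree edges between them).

Treewidth 3.
One such decomposition:
Bags: B1 = {2, 3, 4, 6}  B2 = {1, 3, 4, 6}  B3 = {3, 4, 5, 6}
Tree: B1–B2, B2–B3

Every bag has size at most 4, so the width is 4 − 1 = 3 and tw(G) ≤ 3. For the lower bound: the 4 vertex sets {2,3}, {1,6}, {4}, {5} are disjoint, each induces a connected subgraph, and every pair is joined by at least one edge of G. Contracting each set to a single vertex therefore yields K_{4} as a minor, and since treewidth is minor-monotone, tw(G) ≥ tw(K_{4}) = 3. The upper and lower bounds meet at 3, so that is the treewidth.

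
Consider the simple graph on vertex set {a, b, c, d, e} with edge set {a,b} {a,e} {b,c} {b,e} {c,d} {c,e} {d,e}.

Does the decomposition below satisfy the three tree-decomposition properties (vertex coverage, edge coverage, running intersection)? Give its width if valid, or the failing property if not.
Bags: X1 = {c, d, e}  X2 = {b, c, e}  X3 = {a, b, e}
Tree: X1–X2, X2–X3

Yes; width 2.

Checking the three conditions: (i) the bags cover all of {a, b, c, d, e}; (ii) for each edge, some bag contains both endpoints; (iii) the bags containing any fixed vertex form a subtree. All hold, so the decomposition is valid with width 3 − 1 = 2.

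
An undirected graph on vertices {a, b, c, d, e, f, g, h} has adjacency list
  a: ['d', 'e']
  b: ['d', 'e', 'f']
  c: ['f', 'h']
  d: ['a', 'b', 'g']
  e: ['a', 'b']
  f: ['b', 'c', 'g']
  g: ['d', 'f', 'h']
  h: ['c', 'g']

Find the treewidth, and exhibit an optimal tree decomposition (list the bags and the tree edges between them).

Treewidth 2.
Bags: B1 = {c, f, h}  B2 = {f, g, h}  B3 = {b, f, g}  B4 = {b, d, g}  B5 = {b, d, e}  B6 = {a, d, e}
Tree: B1–B2, B2–B3, B3–B4, B4–B5, B5–B6

Each bag holds 3 vertices, so the decomposition has width 2, which upper-bounds the treewidth. Since c–h–g–f–c is a cycle in G, G is not acyclic. Forests are exactly the graphs of treewidth ≤ 1, so tw(G) ≥ 2. Combining the bounds, tw(G) = 2.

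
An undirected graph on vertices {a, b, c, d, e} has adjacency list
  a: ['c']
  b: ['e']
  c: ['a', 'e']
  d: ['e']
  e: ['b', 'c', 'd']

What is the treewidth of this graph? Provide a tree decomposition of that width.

Treewidth 1.
One optimal decomposition is:
Bags: B1 = {b, e}  B2 = {c, e}  B3 = {a, c}  B4 = {d, e}
Tree: B1–B2, B2–B3, B2–B4

The largest bag has 2 vertices, giving width 1; this decomposition certifies tw(G) ≤ 1. Since G has at least one edge (e.g. b–e), it is not an edgeless graph, so tw(G) ≥ 1. Therefore the treewidth is 1.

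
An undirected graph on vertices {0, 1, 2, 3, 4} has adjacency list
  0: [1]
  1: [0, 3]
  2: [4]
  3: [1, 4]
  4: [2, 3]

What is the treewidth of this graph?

1

A width-1 tree decomposition is:
Bags: B1 = {2, 4}  B2 = {3, 4}  B3 = {1, 3}  B4 = {0, 1}
Tree: B1–B2, B2–B3, B3–B4
Each bag holds 2 vertices, so the decomposition has width 1, which upper-bounds the treewidth. Since G has at least one edge (e.g. 2–4), it is not an edgeless graph, so tw(G) ≥ 1. The upper and lower bounds meet at 1, so that is the treewidth.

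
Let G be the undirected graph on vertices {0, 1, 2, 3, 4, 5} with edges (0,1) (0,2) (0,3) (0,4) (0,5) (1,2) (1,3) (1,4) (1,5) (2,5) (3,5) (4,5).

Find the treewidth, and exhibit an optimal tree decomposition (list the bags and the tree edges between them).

The largest bag has 4 vertices, giving width 3; this decomposition certifies tw(G) ≤ 3. Conversely, {0, 1, 2, 5} is a clique of size 4, and the vertices of any clique must share a bag in every tree decomposition; so some bag has ≥ 4 vertices and tw(G) ≥ 3. Therefore the treewidth is 3.

Treewidth 3.
One such decomposition:
Bags: B1 = {0, 1, 2, 5}  B2 = {0, 1, 3, 5}  B3 = {0, 1, 4, 5}
Tree: B1–B2, B1–B3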